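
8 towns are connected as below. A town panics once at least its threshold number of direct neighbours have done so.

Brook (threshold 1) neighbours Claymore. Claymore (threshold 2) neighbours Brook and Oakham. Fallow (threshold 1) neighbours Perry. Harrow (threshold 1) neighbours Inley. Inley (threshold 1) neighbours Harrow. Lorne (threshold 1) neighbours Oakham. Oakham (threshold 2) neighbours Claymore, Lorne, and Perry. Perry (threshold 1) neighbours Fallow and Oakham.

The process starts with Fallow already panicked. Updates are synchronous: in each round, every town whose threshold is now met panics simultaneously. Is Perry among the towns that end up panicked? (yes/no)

yes

Round 1 — Fallow panics (initial).
Round 2 — checking thresholds:
  Perry: 1 of 2 neighbours ≥ 1, panics.
Round 3 — no new panics; cascade stops.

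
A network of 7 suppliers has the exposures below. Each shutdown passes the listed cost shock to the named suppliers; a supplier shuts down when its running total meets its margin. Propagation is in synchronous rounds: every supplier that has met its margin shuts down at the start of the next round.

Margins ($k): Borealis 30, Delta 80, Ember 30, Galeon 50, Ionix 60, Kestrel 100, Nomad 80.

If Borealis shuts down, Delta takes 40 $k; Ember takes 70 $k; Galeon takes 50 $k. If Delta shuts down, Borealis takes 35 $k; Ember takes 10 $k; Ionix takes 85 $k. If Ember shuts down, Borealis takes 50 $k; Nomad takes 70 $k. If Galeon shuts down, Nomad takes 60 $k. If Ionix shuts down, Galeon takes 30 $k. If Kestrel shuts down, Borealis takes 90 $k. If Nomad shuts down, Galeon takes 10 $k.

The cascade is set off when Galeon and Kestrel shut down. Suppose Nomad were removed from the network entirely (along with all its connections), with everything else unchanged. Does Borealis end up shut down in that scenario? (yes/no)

yes

With Nomad removed:
Round 1 — Galeon, Kestrel shut down (initial).
  Borealis: +90 → 90 ≥ 30
Round 2 — Borealis shuts down.
  Delta: +40 → 40 < 80
  Ember: +70 → 70 ≥ 30
Round 3 — Ember shuts down.
No further shutdowns.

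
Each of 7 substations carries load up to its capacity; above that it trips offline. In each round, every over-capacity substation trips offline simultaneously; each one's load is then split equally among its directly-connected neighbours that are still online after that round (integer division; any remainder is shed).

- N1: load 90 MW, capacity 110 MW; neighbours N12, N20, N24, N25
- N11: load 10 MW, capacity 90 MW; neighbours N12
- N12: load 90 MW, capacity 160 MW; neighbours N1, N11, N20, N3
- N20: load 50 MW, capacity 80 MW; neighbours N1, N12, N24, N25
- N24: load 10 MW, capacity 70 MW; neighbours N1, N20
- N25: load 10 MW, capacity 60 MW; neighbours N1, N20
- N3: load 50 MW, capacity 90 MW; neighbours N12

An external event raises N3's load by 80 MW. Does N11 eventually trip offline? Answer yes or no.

Round 1 — N3 at 130 > 90. N3 trips offline.
  N3 sheds 130 MW to N12: 130 each.
    N12: 90+130 = 220 > 160
Round 2 — N12 trips offline.
  N12 sheds 220 MW to N1, N11, N20: 73 each (1 lost).
    N1: 90+73 = 163 > 110
    N11: 10+73 = 83 ≤ 90
    N20: 50+73 = 123 > 80
Round 3 — N1, N20 trip offline.
  N1 sheds 163 MW to N24, N25: 81 each (1 lost).
    N24: 10+81 = 91 > 70
    N25: 10+81 = 91 > 60
  N20 sheds 123 MW to N24, N25: 61 each (1 lost).
    N24: 91+61 = 152 > 70
    N25: 91+61 = 152 > 60
Round 4 — N24, N25 trip offline.
  N24 sheds 152 MW: no online neighbours, lost.
  N25 sheds 152 MW: no online neighbours, lost.
No further trips.

no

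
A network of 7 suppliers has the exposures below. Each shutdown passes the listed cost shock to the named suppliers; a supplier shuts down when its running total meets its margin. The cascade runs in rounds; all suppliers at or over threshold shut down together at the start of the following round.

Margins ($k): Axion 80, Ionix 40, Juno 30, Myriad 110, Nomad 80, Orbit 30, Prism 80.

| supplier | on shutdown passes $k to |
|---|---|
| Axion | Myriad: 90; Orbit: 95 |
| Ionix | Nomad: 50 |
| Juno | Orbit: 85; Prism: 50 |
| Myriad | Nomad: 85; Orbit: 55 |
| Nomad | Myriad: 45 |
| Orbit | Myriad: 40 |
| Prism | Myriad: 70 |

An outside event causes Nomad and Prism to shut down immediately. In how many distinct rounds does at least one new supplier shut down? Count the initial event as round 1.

3

Round 1 — Nomad, Prism shut down (initial).
  Myriad: +45+70 → 115 ≥ 110
Round 2 — Myriad shuts down.
  Orbit: +55 → 55 ≥ 30
Round 3 — Orbit shuts down.
No further shutdowns.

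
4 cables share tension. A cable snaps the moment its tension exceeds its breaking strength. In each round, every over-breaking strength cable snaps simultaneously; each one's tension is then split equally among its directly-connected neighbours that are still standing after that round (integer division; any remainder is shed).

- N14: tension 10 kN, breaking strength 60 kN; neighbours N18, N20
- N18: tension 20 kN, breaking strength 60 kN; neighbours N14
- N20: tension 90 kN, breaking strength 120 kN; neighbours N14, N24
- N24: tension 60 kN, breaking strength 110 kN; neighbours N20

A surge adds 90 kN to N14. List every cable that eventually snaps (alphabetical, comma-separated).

N14, N18, N20, N24

Round 1 — N14 at 100 > 60. N14 snaps.
  N14 sheds 100 kN to N18, N20: 50 each.
    N18: 20+50 = 70 > 60
    N20: 90+50 = 140 > 120
Round 2 — N18, N20 snap.
  N18 sheds 70 kN: no online neighbours, lost.
  N20 sheds 140 kN to N24: 140 each.
    N24: 60+140 = 200 > 110
Round 3 — N24 snaps.
  N24 sheds 200 kN: no online neighbours, lost.
No further breaks.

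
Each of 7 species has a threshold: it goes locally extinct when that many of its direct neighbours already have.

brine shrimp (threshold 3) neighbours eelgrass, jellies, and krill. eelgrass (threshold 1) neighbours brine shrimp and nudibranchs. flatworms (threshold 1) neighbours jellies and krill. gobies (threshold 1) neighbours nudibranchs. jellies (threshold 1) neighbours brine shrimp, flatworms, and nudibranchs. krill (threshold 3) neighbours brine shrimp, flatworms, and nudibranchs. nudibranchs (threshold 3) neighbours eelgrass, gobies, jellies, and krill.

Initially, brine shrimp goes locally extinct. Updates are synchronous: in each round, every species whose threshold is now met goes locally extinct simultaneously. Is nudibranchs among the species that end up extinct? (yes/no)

Round 1 — brine shrimp goes locally extinct (initial).
Round 2 — checking thresholds:
  eelgrass: 1 of 2 neighbours ≥ 1, goes locally extinct.
  jellies: 1 of 3 neighbours ≥ 1, goes locally extinct.
  krill: 1 of 3 neighbours < 3, below threshold.
Round 3 — checking thresholds:
  flatworms: 1 of 2 neighbours ≥ 1, goes locally extinct.
  krill: 1 of 3 neighbours < 3, below threshold.
  nudibranchs: 2 of 4 neighbours < 3, below threshold.
Round 4 — no new extinctions; cascade stops.

no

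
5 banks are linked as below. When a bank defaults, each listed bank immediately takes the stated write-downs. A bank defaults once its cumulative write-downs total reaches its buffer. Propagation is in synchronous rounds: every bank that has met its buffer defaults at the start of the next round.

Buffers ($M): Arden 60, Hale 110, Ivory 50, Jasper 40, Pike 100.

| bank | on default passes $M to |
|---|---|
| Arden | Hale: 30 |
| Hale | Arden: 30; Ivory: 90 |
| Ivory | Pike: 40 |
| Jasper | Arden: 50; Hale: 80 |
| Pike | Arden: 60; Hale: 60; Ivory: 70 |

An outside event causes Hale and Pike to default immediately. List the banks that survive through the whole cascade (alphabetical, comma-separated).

Jasper

Round 1 — Hale, Pike default (initial).
  Arden: +30+60 → 90 ≥ 60
  Ivory: +90+70 → 160 ≥ 50
Round 2 — Arden, Ivory default.
No further defaults.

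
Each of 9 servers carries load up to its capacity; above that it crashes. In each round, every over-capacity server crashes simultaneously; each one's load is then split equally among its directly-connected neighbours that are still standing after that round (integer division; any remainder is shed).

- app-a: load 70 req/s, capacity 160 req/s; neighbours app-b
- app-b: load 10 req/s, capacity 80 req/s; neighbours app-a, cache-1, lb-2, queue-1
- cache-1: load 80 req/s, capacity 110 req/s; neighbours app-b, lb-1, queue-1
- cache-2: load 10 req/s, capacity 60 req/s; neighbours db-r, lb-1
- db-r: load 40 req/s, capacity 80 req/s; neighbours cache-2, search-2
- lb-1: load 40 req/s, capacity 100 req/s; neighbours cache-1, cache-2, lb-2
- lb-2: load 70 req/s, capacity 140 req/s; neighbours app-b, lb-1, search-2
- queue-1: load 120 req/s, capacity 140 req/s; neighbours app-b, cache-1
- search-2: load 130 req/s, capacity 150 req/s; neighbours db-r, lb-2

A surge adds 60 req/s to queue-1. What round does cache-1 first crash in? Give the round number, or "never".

2

Round 1 — queue-1 at 180 > 140. queue-1 crashes.
  queue-1 sheds 180 req/s to app-b, cache-1: 90 each.
    app-b: 10+90 = 100 > 80
    cache-1: 80+90 = 170 > 110
Round 2 — app-b, cache-1 crash.
  app-b sheds 100 req/s to app-a, lb-2: 50 each.
    app-a: 70+50 = 120 ≤ 160
    lb-2: 70+50 = 120 ≤ 140
  cache-1 sheds 170 req/s to lb-1: 170 each.
    lb-1: 40+170 = 210 > 100
Round 3 — lb-1 crashes.
  lb-1 sheds 210 req/s to cache-2, lb-2: 105 each.
    cache-2: 10+105 = 115 > 60
    lb-2: 120+105 = 225 > 140
Round 4 — cache-2, lb-2 crash.
  cache-2 sheds 115 req/s to db-r: 115 each.
    db-r: 40+115 = 155 > 80
  lb-2 sheds 225 req/s to search-2: 225 each.
    search-2: 130+225 = 355 > 150
Round 5 — db-r, search-2 crash.
  db-r sheds 155 req/s: no online neighbours, lost.
  search-2 sheds 355 req/s: no online neighbours, lost.
No further crashes.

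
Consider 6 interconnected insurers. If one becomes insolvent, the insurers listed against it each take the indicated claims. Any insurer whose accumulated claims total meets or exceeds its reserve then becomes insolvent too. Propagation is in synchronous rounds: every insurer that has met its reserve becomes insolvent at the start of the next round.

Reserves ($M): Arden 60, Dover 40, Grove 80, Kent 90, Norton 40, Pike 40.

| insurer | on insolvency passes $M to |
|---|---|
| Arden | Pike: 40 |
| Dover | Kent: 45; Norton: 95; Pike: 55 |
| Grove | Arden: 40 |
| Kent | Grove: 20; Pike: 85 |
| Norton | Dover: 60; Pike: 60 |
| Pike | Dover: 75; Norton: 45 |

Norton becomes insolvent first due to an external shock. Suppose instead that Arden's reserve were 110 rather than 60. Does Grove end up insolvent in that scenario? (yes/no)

With Arden's reserve at 110:
Round 1 — Norton becomes insolvent (initial).
  Dover: +60 → 60 ≥ 40
  Pike: +60 → 60 ≥ 40
Round 2 — Dover, Pike become insolvent.
  Kent: +45 → 45 < 90
No further insolvencies.

no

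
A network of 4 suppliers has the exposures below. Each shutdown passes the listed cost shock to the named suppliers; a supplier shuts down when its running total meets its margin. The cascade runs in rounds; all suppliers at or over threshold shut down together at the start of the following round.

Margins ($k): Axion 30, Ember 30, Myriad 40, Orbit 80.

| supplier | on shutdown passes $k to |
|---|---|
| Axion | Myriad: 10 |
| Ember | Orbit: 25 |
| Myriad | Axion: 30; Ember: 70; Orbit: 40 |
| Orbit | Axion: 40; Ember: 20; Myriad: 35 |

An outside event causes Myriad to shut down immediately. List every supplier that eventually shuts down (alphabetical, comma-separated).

Axion, Ember, Myriad

Round 1 — Myriad shuts down (initial).
  Axion: +30 → 30 ≥ 30
  Ember: +70 → 70 ≥ 30
  Orbit: +40 → 40 < 80
Round 2 — Axion, Ember shut down.
  Orbit: +25 → 65 < 80
No further shutdowns.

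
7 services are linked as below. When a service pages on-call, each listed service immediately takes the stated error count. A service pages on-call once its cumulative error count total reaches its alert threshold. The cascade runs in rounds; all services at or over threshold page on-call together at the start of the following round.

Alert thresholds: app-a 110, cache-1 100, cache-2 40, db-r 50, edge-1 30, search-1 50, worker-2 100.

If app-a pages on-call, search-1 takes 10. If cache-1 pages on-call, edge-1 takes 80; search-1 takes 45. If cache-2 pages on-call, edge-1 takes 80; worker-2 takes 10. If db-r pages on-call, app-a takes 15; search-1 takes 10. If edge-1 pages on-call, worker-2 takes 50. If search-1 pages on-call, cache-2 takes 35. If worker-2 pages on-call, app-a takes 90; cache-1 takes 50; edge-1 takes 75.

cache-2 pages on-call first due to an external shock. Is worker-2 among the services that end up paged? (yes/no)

Round 1 — cache-2 pages on-call (initial).
  edge-1: +80 → 80 ≥ 30
  worker-2: +10 → 10 < 100
Round 2 — edge-1 pages on-call.
  worker-2: +50 → 60 < 100
No further pages.

no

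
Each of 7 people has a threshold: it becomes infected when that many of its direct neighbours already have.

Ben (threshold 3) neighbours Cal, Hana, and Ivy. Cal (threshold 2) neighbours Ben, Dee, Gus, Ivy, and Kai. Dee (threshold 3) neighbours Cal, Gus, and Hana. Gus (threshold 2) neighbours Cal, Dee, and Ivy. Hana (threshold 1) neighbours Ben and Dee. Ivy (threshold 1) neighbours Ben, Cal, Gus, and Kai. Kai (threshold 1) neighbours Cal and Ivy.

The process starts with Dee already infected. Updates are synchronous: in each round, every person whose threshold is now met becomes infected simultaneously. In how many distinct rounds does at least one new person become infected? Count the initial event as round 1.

2

Round 1 — Dee becomes infected (initial).
Round 2 — checking thresholds:
  Cal: 1 of 5 neighbours < 2, holds.
  Gus: 1 of 3 neighbours < 2, holds.
  Hana: 1 of 2 neighbours ≥ 1, becomes infected.
Round 3 — no new infections; cascade stops.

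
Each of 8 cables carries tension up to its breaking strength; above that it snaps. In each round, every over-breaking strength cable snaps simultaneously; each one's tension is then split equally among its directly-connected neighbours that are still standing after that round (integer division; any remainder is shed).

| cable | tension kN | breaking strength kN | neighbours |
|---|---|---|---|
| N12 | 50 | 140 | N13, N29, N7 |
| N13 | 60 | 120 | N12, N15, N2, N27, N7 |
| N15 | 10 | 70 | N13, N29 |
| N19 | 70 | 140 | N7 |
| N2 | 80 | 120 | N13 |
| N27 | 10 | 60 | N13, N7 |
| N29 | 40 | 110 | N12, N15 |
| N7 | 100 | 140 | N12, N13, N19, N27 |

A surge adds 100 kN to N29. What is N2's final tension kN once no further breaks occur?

115

Round 1 — N29 at 140 > 110. N29 snaps.
  N29 sheds 140 kN to N12, N15: 70 each.
    N12: 50+70 = 120 ≤ 140
    N15: 10+70 = 80 > 70
Round 2 — N15 snaps.
  N15 sheds 80 kN to N13: 80 each.
    N13: 60+80 = 140 > 120
Round 3 — N13 snaps.
  N13 sheds 140 kN to N12, N2, N27, N7: 35 each.
    N12: 120+35 = 155 > 140
    N2: 80+35 = 115 ≤ 120
    N27: 10+35 = 45 ≤ 60
    N7: 100+35 = 135 ≤ 140
Round 4 — N12 snaps.
  N12 sheds 155 kN to N7: 155 each.
    N7: 135+155 = 290 > 140
Round 5 — N7 snaps.
  N7 sheds 290 kN to N19, N27: 145 each.
    N19: 70+145 = 215 > 140
    N27: 45+145 = 190 > 60
Round 6 — N19, N27 snap.
  N19 sheds 215 kN: no online neighbours, lost.
  N27 sheds 190 kN: no online neighbours, lost.
No further breaks.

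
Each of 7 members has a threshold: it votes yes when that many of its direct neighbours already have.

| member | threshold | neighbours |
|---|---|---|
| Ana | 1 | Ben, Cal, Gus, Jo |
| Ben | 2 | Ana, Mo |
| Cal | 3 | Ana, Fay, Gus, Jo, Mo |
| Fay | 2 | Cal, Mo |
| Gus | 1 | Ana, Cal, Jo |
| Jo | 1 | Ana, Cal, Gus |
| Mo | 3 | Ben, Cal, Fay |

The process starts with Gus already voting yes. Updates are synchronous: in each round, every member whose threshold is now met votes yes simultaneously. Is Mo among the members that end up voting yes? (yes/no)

Round 1 — Gus votes yes (initial).
Round 2 — checking thresholds:
  Ana: 1 of 4 neighbours ≥ 1, votes yes.
  Cal: 1 of 5 neighbours < 3, below threshold.
  Jo: 1 of 3 neighbours ≥ 1, votes yes.
Round 3 — checking thresholds:
  Ben: 1 of 2 neighbours < 2, below threshold.
  Cal: 3 of 5 neighbours ≥ 3, votes yes.
Round 4 — no new yes votes; cascade stops.

no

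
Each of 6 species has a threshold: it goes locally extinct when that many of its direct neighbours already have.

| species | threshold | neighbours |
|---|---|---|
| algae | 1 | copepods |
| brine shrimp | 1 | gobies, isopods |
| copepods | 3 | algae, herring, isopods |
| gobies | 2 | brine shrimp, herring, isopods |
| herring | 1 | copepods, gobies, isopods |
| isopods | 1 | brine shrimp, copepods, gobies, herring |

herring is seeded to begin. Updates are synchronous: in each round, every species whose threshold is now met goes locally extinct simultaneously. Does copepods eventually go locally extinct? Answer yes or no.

no

Round 1 — herring goes locally extinct (initial).
Round 2 — checking thresholds:
  copepods: 1 of 3 neighbours < 3, holds.
  gobies: 1 of 3 neighbours < 2, holds.
  isopods: 1 of 4 neighbours ≥ 1, goes locally extinct.
Round 3 — checking thresholds:
  brine shrimp: 1 of 2 neighbours ≥ 1, goes locally extinct.
  copepods: 2 of 3 neighbours < 3, holds.
  gobies: 2 of 3 neighbours ≥ 2, goes locally extinct.
Round 4 — no new extinctions; cascade stops.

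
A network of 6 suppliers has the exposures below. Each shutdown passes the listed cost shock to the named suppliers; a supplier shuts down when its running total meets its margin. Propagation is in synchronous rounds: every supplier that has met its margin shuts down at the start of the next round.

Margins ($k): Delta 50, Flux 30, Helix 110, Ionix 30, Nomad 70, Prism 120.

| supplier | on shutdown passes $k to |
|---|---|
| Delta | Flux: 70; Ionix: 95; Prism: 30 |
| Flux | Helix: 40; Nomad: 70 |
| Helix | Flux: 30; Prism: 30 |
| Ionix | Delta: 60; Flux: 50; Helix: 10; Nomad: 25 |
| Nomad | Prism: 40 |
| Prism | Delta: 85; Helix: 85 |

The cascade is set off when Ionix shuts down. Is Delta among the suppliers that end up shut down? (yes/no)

Round 1 — Ionix shuts down (initial).
  Delta: +60 → 60 ≥ 50
  Flux: +50 → 50 ≥ 30
  Helix: +10 → 10 < 110
  Nomad: +25 → 25 < 70
Round 2 — Delta, Flux shut down.
  Helix: +40 → 50 < 110
  Nomad: +70 → 95 ≥ 70
  Prism: +30 → 30 < 120
Round 3 — Nomad shuts down.
  Prism: +40 → 70 < 120
No further shutdowns.

yes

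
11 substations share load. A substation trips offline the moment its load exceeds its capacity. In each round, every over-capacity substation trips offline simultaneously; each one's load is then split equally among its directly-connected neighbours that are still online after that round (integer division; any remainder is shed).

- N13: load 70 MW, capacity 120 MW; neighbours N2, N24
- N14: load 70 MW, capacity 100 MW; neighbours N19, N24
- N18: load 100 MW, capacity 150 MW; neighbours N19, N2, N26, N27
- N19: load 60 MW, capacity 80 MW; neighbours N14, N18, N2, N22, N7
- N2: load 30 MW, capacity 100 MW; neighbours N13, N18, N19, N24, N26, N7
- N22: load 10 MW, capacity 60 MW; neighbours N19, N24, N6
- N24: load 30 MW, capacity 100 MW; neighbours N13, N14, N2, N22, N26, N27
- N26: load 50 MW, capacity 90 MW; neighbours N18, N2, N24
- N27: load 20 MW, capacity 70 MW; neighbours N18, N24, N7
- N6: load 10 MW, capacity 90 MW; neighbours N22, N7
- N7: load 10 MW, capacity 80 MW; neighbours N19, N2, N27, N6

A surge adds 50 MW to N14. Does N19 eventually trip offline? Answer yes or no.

Round 1 — N14 at 120 > 100. N14 trips offline.
  N14 sheds 120 MW to N19, N24: 60 each.
    N19: 60+60 = 120 > 80
    N24: 30+60 = 90 ≤ 100
Round 2 — N19 trips offline.
  N19 sheds 120 MW to N18, N2, N22, N7: 30 each.
    N18: 100+30 = 130 ≤ 150
    N2: 30+30 = 60 ≤ 100
    N22: 10+30 = 40 ≤ 60
    N7: 10+30 = 40 ≤ 80
No further trips.

yes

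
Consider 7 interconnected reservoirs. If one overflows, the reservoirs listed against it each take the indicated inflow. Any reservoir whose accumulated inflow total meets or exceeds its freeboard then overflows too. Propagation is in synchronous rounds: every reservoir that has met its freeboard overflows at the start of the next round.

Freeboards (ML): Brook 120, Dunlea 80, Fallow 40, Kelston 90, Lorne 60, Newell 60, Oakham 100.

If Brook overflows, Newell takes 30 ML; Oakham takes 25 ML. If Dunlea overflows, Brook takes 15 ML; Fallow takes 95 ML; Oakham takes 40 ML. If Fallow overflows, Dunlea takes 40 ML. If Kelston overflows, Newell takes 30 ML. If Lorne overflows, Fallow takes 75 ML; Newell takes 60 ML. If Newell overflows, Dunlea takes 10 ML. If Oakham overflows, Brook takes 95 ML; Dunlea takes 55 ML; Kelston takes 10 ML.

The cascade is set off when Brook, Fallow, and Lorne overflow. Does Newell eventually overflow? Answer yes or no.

Round 1 — Brook, Fallow, Lorne overflow (initial).
  Dunlea: +40 → 40 < 80
  Newell: +30+60 → 90 ≥ 60
  Oakham: +25 → 25 < 100
Round 2 — Newell overflows.
  Dunlea: +10 → 50 < 80
No further overflows.

yes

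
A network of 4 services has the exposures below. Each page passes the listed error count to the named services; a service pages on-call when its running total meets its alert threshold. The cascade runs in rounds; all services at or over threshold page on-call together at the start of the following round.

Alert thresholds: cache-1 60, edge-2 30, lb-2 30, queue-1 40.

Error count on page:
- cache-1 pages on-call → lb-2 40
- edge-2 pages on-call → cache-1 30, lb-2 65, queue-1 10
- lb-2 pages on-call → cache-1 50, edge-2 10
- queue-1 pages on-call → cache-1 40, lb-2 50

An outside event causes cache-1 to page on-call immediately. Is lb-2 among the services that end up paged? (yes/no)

Round 1 — cache-1 pages on-call (initial).
  lb-2: +40 → 40 ≥ 30
Round 2 — lb-2 pages on-call.
  edge-2: +10 → 10 < 30
No further pages.

yes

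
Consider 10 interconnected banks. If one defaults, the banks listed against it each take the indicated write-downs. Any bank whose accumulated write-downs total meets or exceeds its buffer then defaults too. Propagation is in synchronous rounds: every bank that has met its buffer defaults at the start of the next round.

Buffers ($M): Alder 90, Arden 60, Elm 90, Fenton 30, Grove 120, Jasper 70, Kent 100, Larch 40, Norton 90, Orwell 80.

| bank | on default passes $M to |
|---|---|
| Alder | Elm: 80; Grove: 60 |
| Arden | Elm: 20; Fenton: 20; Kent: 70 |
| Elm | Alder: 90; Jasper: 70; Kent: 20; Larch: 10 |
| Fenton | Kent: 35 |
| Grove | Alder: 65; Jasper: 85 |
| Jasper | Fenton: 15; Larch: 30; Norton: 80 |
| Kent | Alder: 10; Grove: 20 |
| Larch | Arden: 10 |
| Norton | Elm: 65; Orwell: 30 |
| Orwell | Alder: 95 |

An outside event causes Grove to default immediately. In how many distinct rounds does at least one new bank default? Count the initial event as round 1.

2

Round 1 — Grove defaults (initial).
  Alder: +65 → 65 < 90
  Jasper: +85 → 85 ≥ 70
Round 2 — Jasper defaults.
  Fenton: +15 → 15 < 30
  Larch: +30 → 30 < 40
  Norton: +80 → 80 < 90
No further defaults.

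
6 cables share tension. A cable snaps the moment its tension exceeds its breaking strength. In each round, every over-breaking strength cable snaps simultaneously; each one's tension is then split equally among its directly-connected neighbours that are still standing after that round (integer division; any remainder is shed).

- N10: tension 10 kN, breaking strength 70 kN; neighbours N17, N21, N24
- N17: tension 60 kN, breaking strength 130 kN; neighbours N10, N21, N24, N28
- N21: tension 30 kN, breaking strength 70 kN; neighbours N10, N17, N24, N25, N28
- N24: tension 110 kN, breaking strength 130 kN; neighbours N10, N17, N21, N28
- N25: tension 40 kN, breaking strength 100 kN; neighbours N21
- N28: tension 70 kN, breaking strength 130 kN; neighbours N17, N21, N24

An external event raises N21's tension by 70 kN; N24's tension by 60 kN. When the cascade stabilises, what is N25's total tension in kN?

65

Round 1 — N21 at 100 > 70; N24 at 170 > 130. N21, N24 snap.
  N21 sheds 100 kN to N10, N17, N25, N28: 25 each.
    N10: 10+25 = 35 ≤ 70
    N17: 60+25 = 85 ≤ 130
    N25: 40+25 = 65 ≤ 100
    N28: 70+25 = 95 ≤ 130
  N24 sheds 170 kN to N10, N17, N28: 56 each (2 lost).
    N10: 35+56 = 91 > 70
    N17: 85+56 = 141 > 130
    N28: 95+56 = 151 > 130
Round 2 — N10, N17, N28 snap.
  N10 sheds 91 kN: no online neighbours, lost.
  N17 sheds 141 kN: no online neighbours, lost.
  N28 sheds 151 kN: no online neighbours, lost.
No further breaks.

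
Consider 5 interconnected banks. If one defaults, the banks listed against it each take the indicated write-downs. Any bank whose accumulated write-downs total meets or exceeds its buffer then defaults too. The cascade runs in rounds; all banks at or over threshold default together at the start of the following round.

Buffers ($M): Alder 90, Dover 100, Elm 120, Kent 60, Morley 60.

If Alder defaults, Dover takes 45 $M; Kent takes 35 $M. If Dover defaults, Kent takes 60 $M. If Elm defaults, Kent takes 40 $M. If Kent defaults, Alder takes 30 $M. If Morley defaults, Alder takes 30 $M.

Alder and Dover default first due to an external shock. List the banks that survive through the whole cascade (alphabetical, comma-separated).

Elm, Morley

Round 1 — Alder, Dover default (initial).
  Kent: +35+60 → 95 ≥ 60
Round 2 — Kent defaults.
No further defaults.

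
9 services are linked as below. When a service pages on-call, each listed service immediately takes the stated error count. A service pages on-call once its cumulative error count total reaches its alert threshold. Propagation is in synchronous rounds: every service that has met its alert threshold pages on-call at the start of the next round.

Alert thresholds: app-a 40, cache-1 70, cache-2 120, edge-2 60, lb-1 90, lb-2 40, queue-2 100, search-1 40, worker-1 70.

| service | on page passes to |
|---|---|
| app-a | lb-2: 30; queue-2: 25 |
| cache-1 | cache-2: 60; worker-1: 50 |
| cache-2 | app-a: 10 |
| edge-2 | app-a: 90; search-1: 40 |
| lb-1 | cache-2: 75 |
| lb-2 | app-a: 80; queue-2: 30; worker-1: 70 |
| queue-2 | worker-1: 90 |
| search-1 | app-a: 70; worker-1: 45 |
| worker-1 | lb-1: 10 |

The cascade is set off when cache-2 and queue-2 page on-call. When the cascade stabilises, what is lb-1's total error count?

Round 1 — cache-2, queue-2 page on-call (initial).
  app-a: +10 → 10 < 40
  worker-1: +90 → 90 ≥ 70
Round 2 — worker-1 pages on-call.
  lb-1: +10 → 10 < 90
No further pages.

10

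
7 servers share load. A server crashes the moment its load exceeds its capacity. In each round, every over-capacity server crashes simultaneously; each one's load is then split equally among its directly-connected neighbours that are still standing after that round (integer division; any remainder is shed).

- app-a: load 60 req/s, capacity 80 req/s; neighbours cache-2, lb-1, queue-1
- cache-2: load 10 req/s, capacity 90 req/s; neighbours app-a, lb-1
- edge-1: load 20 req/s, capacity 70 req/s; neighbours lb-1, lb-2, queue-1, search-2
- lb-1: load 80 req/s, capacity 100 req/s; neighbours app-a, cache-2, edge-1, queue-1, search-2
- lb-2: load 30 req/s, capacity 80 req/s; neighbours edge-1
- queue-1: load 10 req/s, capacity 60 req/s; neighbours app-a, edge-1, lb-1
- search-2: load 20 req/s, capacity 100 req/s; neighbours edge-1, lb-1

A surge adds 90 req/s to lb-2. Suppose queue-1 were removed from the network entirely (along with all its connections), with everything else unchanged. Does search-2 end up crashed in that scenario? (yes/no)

With queue-1 removed:
Round 1 — lb-2 at 120 > 80. lb-2 crashes.
  lb-2 sheds 120 req/s to edge-1: 120 each.
    edge-1: 20+120 = 140 > 70
Round 2 — edge-1 crashes.
  edge-1 sheds 140 req/s to lb-1, search-2: 70 each.
    lb-1: 80+70 = 150 > 100
    search-2: 20+70 = 90 ≤ 100
Round 3 — lb-1 crashes.
  lb-1 sheds 150 req/s to app-a, cache-2, search-2: 50 each.
    app-a: 60+50 = 110 > 80
    cache-2: 10+50 = 60 ≤ 90
    search-2: 90+50 = 140 > 100
Round 4 — app-a, search-2 crash.
  app-a sheds 110 req/s to cache-2: 110 each.
    cache-2: 60+110 = 170 > 90
  search-2 sheds 140 req/s: no online neighbours, lost.
Round 5 — cache-2 crashes.
  cache-2 sheds 170 req/s: no online neighbours, lost.
No further crashes.

yes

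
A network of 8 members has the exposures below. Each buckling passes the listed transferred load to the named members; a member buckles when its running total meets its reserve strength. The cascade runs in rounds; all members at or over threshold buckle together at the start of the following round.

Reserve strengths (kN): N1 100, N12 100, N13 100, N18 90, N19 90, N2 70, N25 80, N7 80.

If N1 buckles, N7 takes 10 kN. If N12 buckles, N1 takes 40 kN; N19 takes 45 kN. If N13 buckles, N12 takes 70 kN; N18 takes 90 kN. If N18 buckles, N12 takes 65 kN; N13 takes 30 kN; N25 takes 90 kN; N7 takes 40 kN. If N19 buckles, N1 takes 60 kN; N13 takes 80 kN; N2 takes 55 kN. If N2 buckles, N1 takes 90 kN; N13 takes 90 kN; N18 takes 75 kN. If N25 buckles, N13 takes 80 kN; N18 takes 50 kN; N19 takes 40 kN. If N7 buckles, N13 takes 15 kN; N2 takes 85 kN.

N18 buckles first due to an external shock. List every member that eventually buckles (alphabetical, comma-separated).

Round 1 — N18 buckles (initial).
  N12: +65 → 65 < 100
  N13: +30 → 30 < 100
  N25: +90 → 90 ≥ 80
  N7: +40 → 40 < 80
Round 2 — N25 buckles.
  N13: +80 → 110 ≥ 100
  N19: +40 → 40 < 90
Round 3 — N13 buckles.
  N12: +70 → 135 ≥ 100
Round 4 — N12 buckles.
  N1: +40 → 40 < 100
  N19: +45 → 85 < 90
No further bucklings.

N12, N13, N18, N25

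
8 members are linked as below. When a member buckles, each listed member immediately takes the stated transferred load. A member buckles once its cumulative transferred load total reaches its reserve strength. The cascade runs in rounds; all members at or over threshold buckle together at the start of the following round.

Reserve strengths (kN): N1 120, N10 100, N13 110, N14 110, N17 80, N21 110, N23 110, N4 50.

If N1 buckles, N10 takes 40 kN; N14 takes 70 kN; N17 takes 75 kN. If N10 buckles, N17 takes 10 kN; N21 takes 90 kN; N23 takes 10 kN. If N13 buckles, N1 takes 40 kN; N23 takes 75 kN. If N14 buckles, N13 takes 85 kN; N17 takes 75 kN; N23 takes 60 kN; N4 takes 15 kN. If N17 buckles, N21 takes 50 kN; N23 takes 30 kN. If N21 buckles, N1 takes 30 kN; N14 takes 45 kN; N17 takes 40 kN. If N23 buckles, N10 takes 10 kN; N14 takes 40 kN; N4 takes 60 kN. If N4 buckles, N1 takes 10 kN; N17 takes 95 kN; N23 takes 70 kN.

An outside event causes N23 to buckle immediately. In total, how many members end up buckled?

Round 1 — N23 buckles (initial).
  N10: +10 → 10 < 100
  N14: +40 → 40 < 110
  N4: +60 → 60 ≥ 50
Round 2 — N4 buckles.
  N1: +10 → 10 < 120
  N17: +95 → 95 ≥ 80
Round 3 — N17 buckles.
  N21: +50 → 50 < 110
No further bucklings.

3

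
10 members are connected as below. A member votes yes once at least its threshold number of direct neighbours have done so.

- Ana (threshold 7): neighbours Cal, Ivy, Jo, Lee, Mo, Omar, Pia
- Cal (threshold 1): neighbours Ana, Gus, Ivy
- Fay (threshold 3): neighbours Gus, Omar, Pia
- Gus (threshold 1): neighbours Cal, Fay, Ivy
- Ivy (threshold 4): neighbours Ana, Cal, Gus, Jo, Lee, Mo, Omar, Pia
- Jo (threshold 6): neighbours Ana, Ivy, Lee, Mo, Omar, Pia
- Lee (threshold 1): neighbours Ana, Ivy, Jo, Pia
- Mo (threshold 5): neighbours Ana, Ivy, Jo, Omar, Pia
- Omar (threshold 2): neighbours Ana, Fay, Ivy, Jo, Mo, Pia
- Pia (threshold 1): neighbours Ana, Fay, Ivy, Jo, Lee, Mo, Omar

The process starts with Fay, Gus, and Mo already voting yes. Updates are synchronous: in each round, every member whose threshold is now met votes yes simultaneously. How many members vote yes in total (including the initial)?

Round 1 — Fay, Gus, Mo vote yes (initial).
Round 2 — checking thresholds:
  Ana: 1 of 7 neighbours < 7, not yet.
  Cal: 1 of 3 neighbours ≥ 1, votes yes.
  Ivy: 2 of 8 neighbours < 4, not yet.
  Jo: 1 of 6 neighbours < 6, not yet.
  Omar: 2 of 6 neighbours ≥ 2, votes yes.
  Pia: 2 of 7 neighbours ≥ 1, votes yes.
Round 3 — checking thresholds:
  Ana: 4 of 7 neighbours < 7, not yet.
  Ivy: 5 of 8 neighbours ≥ 4, votes yes.
  Jo: 3 of 6 neighbours < 6, not yet.
  Lee: 1 of 4 neighbours ≥ 1, votes yes.
Round 4 — no new yes votes; cascade stops.

8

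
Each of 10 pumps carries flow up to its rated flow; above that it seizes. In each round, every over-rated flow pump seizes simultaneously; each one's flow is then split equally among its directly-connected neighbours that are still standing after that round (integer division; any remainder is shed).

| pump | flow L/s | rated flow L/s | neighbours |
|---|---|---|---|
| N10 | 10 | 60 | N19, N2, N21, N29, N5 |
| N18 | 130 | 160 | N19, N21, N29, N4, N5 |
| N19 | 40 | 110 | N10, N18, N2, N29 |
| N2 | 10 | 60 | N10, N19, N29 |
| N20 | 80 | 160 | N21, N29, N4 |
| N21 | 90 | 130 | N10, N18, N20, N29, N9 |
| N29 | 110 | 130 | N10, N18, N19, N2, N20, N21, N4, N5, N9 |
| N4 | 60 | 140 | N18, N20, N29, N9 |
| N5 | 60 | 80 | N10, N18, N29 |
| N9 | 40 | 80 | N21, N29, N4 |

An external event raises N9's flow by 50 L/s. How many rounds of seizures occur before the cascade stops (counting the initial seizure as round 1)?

Round 1 — N9 at 90 > 80. N9 seizes.
  N9 sheds 90 L/s to N21, N29, N4: 30 each.
    N21: 90+30 = 120 ≤ 130
    N29: 110+30 = 140 > 130
    N4: 60+30 = 90 ≤ 140
Round 2 — N29 seizes.
  N29 sheds 140 L/s to N10, N18, N19, N2, N20, N21, N4, N5: 17 each (4 lost).
    N10: 10+17 = 27 ≤ 60
    N18: 130+17 = 147 ≤ 160
    N19: 40+17 = 57 ≤ 110
    N2: 10+17 = 27 ≤ 60
    N20: 80+17 = 97 ≤ 160
    N21: 120+17 = 137 > 130
    N4: 90+17 = 107 ≤ 140
    N5: 60+17 = 77 ≤ 80
Round 3 — N21 seizes.
  N21 sheds 137 L/s to N10, N18, N20: 45 each (2 lost).
    N10: 27+45 = 72 > 60
    N18: 147+45 = 192 > 160
    N20: 97+45 = 142 ≤ 160
Round 4 — N10, N18 seize.
  N10 sheds 72 L/s to N19, N2, N5: 24 each.
    N19: 57+24 = 81 ≤ 110
    N2: 27+24 = 51 ≤ 60
    N5: 77+24 = 101 > 80
  N18 sheds 192 L/s to N19, N4, N5: 64 each.
    N19: 81+64 = 145 > 110
    N4: 107+64 = 171 > 140
    N5: 101+64 = 165 > 80
Round 5 — N19, N4, N5 seize.
  N19 sheds 145 L/s to N2: 145 each.
    N2: 51+145 = 196 > 60
  N4 sheds 171 L/s to N20: 171 each.
    N20: 142+171 = 313 > 160
  N5 sheds 165 L/s: no online neighbours, lost.
Round 6 — N2, N20 seize.
  N2 sheds 196 L/s: no online neighbours, lost.
  N20 sheds 313 L/s: no online neighbours, lost.
No further seizures.

6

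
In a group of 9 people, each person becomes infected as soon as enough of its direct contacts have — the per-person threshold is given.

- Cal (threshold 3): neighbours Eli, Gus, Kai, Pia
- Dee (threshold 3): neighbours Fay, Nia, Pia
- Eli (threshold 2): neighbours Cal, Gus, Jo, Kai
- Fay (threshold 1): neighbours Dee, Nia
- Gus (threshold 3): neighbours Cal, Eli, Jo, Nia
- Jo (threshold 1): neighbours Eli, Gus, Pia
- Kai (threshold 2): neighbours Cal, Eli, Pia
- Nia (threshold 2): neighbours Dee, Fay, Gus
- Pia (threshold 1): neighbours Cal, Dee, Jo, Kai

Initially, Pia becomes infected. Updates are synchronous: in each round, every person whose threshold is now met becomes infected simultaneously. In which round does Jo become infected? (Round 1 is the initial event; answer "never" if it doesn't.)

Round 1 — Pia becomes infected (initial).
Round 2 — checking thresholds:
  Cal: 1 of 4 neighbours < 3, below threshold.
  Dee: 1 of 3 neighbours < 3, below threshold.
  Jo: 1 of 3 neighbours ≥ 1, becomes infected.
  Kai: 1 of 3 neighbours < 2, below threshold.
Round 3 — no new infections; cascade stops.

2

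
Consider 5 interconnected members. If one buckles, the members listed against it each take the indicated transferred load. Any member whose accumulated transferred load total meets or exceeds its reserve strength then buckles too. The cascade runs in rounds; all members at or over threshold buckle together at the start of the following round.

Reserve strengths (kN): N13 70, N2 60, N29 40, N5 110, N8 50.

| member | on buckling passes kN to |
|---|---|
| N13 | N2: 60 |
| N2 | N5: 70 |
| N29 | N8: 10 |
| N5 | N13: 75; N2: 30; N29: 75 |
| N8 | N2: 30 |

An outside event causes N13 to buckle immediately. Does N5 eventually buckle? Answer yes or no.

Round 1 — N13 buckles (initial).
  N2: +60 → 60 ≥ 60
Round 2 — N2 buckles.
  N5: +70 → 70 < 110
No further bucklings.

no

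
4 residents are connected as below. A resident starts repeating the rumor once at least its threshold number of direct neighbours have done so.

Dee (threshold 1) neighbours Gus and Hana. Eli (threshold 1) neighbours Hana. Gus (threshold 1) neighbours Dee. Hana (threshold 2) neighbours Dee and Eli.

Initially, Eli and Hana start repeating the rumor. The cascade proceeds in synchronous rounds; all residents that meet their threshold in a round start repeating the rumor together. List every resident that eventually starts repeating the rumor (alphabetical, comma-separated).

Round 1 — Eli, Hana start repeating the rumor (initial).
Round 2 — checking thresholds:
  Dee: 1 of 2 neighbours ≥ 1, starts repeating the rumor.
Round 3 — checking thresholds:
  Gus: 1 of 1 neighbours ≥ 1, starts repeating the rumor.
Round 4 — no new spreads; cascade stops.

Dee, Eli, Gus, Hana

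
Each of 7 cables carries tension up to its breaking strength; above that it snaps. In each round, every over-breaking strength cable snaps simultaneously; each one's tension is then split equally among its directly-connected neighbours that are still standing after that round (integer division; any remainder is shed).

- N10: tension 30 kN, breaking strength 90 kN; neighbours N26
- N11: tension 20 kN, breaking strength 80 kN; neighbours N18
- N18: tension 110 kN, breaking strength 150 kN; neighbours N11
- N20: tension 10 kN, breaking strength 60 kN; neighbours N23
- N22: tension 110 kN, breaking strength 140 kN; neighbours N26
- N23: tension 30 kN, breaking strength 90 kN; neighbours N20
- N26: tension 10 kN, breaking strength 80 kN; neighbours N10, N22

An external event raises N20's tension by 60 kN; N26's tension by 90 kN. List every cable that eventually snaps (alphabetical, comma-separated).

N20, N22, N23, N26

Round 1 — N20 at 70 > 60; N26 at 100 > 80. N20, N26 snap.
  N20 sheds 70 kN to N23: 70 each.
    N23: 30+70 = 100 > 90
  N26 sheds 100 kN to N10, N22: 50 each.
    N10: 30+50 = 80 ≤ 90
    N22: 110+50 = 160 > 140
Round 2 — N22, N23 snap.
  N22 sheds 160 kN: no online neighbours, lost.
  N23 sheds 100 kN: no online neighbours, lost.
No further breaks.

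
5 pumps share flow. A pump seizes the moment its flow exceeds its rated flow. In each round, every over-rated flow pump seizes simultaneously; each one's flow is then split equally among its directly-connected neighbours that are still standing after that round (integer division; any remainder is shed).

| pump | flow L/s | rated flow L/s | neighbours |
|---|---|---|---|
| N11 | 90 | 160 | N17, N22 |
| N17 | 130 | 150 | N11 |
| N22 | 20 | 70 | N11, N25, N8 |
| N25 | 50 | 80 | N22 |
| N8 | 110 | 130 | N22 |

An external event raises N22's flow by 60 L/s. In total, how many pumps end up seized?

Round 1 — N22 at 80 > 70. N22 seizes.
  N22 sheds 80 L/s to N11, N25, N8: 26 each (2 lost).
    N11: 90+26 = 116 ≤ 160
    N25: 50+26 = 76 ≤ 80
    N8: 110+26 = 136 > 130
Round 2 — N8 seizes.
  N8 sheds 136 L/s: no online neighbours, lost.
No further seizures.

2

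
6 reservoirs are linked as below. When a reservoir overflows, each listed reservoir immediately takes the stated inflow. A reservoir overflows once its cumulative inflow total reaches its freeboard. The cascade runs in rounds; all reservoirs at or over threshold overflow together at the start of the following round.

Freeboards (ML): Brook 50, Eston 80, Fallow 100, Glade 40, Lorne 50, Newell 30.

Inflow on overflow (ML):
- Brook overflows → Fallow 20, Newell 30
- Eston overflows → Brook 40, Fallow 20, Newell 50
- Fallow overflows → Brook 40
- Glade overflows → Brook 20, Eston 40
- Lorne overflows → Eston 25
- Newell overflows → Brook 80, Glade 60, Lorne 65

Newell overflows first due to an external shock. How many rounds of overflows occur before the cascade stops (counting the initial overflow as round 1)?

Round 1 — Newell overflows (initial).
  Brook: +80 → 80 ≥ 50
  Glade: +60 → 60 ≥ 40
  Lorne: +65 → 65 ≥ 50
Round 2 — Brook, Glade, Lorne overflow.
  Eston: +40+25 → 65 < 80
  Fallow: +20 → 20 < 100
No further overflows.

2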